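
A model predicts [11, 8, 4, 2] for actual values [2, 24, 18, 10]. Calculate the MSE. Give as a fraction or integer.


MSE = (1/4) * ((2-11)^2=81 + (24-8)^2=256 + (18-4)^2=196 + (10-2)^2=64). Sum = 597. MSE = 597/4.

597/4


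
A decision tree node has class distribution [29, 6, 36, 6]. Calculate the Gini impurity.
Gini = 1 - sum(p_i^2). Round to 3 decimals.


Total = 77. Proportions: 29/77, 6/77, 36/77, 6/77. sum(p_i^2) = 0.3726. Gini = 1 - 0.3726 = 0.6274, which rounds to 0.627.

0.627


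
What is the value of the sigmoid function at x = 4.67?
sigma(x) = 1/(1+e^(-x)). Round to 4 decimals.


sigma(4.67) = 1/(1+e^(-4.67)) = 1/(1+0.009372) = 1/1.009372 = 0.9907.

0.9907


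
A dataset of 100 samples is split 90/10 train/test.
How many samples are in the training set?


Test set = 100 * 10% = 10. Training set = 100 - 10 = 90.

90


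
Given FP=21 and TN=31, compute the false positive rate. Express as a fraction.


FPR = FP / (FP + TN) = 21 / 52 = 21/52.

21/52


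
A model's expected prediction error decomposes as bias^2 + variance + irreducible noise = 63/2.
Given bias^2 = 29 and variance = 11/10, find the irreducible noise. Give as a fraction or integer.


Total error = bias^2 + variance + irreducible noise. So irreducible noise = 63/2 - 29 - 11/10 = 7/5.

7/5


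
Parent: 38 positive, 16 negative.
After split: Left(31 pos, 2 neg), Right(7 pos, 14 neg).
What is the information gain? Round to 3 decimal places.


H(parent) = 0.8767. H(left) = 0.3298, H(right) = 0.9183. Weighted = (33/54)*0.3298 + (21/54)*0.9183 = 0.5587. IG = 0.8767 - 0.5587 = 0.3180, which rounds to 0.318.

0.318


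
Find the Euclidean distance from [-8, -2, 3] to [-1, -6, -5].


d = sqrt(sum of squared differences). (-8--1)^2=49, (-2--6)^2=16, (3--5)^2=64. Sum = 129.

sqrt(129)


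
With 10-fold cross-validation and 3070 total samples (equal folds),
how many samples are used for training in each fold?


Each validation fold has 3070/10 = 307 samples. Training set = 3070 - 307 = 2763.

2763


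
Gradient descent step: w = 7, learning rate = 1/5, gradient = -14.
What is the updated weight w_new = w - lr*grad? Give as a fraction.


w_new = 7 - 1/5 * -14 = 7 - -14/5 = 49/5.

49/5


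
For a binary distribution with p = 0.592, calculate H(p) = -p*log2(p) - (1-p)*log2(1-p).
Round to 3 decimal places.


H = -0.592*log2(0.592) - 0.408*log2(0.408) = 0.975.

0.975


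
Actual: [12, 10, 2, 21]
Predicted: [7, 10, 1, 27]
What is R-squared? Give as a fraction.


Mean(y) = 45/4. SS_res = 62. SS_tot = 731/4. R^2 = 1 - 62/(731/4) = 483/731.

483/731


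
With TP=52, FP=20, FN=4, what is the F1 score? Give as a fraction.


Precision = 52/72 = 13/18. Recall = 52/56 = 13/14. F1 = 2*P*R/(P+R) = 13/16.

13/16


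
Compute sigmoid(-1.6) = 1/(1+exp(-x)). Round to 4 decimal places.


sigma(-1.6) = 1/(1+e^(1.6)) = 1/(1+4.953032) = 1/5.953032 = 0.1680.

0.1680


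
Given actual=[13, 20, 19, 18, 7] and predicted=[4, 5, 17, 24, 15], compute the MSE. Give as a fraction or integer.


MSE = (1/5) * ((13-4)^2=81 + (20-5)^2=225 + (19-17)^2=4 + (18-24)^2=36 + (7-15)^2=64). Sum = 410. MSE = 82.

82


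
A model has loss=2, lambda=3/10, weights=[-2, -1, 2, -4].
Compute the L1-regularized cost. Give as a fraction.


L1 norm = sum(|w|) = 9. J = 2 + 3/10 * 9 = 47/10.

47/10


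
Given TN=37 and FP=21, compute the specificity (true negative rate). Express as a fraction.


Specificity = TN / (TN + FP) = 37 / 58 = 37/58.

37/58


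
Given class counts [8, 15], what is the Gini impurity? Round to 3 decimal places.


Total = 23. Proportions: 8/23, 15/23. sum(p_i^2) = 0.5463. Gini = 1 - 0.5463 = 0.4537, which rounds to 0.454.

0.454


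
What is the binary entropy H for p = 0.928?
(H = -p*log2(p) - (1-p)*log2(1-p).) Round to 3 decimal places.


H = -0.928*log2(0.928) - 0.072*log2(0.072) = 0.373.

0.373


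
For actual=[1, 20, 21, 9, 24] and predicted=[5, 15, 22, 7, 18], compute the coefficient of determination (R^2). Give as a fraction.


Mean(y) = 15. SS_res = 82. SS_tot = 374. R^2 = 1 - 82/(374) = 146/187.

146/187


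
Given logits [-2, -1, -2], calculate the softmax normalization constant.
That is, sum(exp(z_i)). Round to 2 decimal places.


Denom = e^-2=0.1353 + e^-1=0.3679 + e^-2=0.1353. Sum = 0.6385, which rounds to 0.64.

0.64


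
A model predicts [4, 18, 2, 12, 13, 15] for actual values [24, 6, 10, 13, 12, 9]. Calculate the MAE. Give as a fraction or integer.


MAE = (1/6) * (|24-4|=20 + |6-18|=12 + |10-2|=8 + |13-12|=1 + |12-13|=1 + |9-15|=6). Sum = 48. MAE = 8.

8


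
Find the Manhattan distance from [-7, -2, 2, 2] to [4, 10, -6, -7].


d = sum of absolute differences: |-7-4|=11 + |-2-10|=12 + |2--6|=8 + |2--7|=9 = 40.

40


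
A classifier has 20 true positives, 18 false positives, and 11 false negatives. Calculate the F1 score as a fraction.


Precision = 20/38 = 10/19. Recall = 20/31 = 20/31. F1 = 2*P*R/(P+R) = 40/69.

40/69


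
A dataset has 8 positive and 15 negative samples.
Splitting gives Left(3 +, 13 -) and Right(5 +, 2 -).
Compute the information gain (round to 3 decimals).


H(parent) = 0.9321. H(left) = 0.6962, H(right) = 0.8631. Weighted = (16/23)*0.6962 + (7/23)*0.8631 = 0.7470. IG = 0.9321 - 0.7470 = 0.1851, which rounds to 0.185.

0.185


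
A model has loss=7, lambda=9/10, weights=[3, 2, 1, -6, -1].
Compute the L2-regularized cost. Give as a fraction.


L2 sq norm = sum(w^2) = 51. J = 7 + 9/10 * 51 = 529/10.

529/10


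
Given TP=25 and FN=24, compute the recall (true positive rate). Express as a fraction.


Recall = TP / (TP + FN) = 25 / 49 = 25/49.

25/49


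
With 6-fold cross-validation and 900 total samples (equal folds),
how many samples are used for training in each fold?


Each validation fold has 900/6 = 150 samples. Training set = 900 - 150 = 750.

750


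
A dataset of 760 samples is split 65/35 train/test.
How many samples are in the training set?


Test set = 760 * 35% = 266. Training set = 760 - 266 = 494.

494


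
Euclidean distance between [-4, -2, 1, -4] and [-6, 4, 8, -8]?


d = sqrt(sum of squared differences). (-4--6)^2=4, (-2-4)^2=36, (1-8)^2=49, (-4--8)^2=16. Sum = 105.

sqrt(105)


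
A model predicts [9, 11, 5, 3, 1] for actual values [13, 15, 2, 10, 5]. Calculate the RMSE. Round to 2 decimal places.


MSE = 21.2000. RMSE = sqrt(21.2000) = 4.60.

4.60


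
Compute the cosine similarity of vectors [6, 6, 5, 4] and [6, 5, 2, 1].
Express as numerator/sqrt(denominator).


dot = 80. |a|^2 = 113, |b|^2 = 66. cos = 80/sqrt(7458).

80/sqrt(7458)


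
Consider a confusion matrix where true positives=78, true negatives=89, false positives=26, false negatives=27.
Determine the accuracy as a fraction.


Accuracy = (TP + TN) / (TP + TN + FP + FN) = (78 + 89) / 220 = 167/220.

167/220


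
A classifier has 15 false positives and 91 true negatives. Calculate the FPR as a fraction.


FPR = FP / (FP + TN) = 15 / 106 = 15/106.

15/106


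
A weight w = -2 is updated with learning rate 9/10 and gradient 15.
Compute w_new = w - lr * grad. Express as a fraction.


w_new = -2 - 9/10 * 15 = -2 - 27/2 = -31/2.

-31/2


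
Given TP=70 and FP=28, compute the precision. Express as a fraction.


Precision = TP / (TP + FP) = 70 / 98 = 5/7.

5/7


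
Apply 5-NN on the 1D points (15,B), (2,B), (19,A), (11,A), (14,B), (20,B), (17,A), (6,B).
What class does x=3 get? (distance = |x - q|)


Distances: |15-3|=12, |2-3|=1, |19-3|=16, |11-3|=8, |14-3|=11, |20-3|=17, |17-3|=14, |6-3|=3. 5 nearest: (2,B), (6,B), (11,A), (14,B), (15,B). Counts: {'B': 4, 'A': 1}. Majority class: B.

B


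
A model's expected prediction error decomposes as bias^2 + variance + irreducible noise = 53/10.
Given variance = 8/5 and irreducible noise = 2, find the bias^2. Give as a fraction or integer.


Total error = bias^2 + variance + irreducible noise. So bias^2 = 53/10 - 8/5 - 2 = 17/10.

17/10


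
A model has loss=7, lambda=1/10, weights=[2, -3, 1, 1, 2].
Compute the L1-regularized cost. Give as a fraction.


L1 norm = sum(|w|) = 9. J = 7 + 1/10 * 9 = 79/10.

79/10


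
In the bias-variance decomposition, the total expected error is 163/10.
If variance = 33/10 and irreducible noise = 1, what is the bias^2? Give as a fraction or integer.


Total error = bias^2 + variance + irreducible noise. So bias^2 = 163/10 - 33/10 - 1 = 12.

12


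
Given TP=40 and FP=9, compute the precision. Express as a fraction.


Precision = TP / (TP + FP) = 40 / 49 = 40/49.

40/49


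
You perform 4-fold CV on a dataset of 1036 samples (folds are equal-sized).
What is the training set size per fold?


Each validation fold has 1036/4 = 259 samples. Training set = 1036 - 259 = 777.

777


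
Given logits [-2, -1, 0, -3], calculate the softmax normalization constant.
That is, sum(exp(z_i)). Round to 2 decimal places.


Denom = e^-2=0.1353 + e^-1=0.3679 + e^0=1.0000 + e^-3=0.0498. Sum = 1.5530, which rounds to 1.55.

1.55


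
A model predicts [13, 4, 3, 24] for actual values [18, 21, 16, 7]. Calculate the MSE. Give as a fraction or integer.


MSE = (1/4) * ((18-13)^2=25 + (21-4)^2=289 + (16-3)^2=169 + (7-24)^2=289). Sum = 772. MSE = 193.

193


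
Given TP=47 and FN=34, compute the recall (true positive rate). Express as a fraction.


Recall = TP / (TP + FN) = 47 / 81 = 47/81.

47/81


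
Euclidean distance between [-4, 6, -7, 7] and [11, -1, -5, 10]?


d = sqrt(sum of squared differences). (-4-11)^2=225, (6--1)^2=49, (-7--5)^2=4, (7-10)^2=9. Sum = 287.

sqrt(287)


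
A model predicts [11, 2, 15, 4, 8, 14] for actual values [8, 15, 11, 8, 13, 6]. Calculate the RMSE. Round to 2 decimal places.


MSE = 49.8333. RMSE = sqrt(49.8333) = 7.06.

7.06


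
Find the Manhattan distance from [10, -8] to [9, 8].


d = sum of absolute differences: |10-9|=1 + |-8-8|=16 = 17.

17


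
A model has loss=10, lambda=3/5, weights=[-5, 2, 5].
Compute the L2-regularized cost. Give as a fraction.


L2 sq norm = sum(w^2) = 54. J = 10 + 3/5 * 54 = 212/5.

212/5


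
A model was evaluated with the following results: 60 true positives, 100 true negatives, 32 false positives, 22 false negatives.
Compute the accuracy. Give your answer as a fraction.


Accuracy = (TP + TN) / (TP + TN + FP + FN) = (60 + 100) / 214 = 80/107.

80/107


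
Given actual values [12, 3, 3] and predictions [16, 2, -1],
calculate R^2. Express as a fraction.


Mean(y) = 6. SS_res = 33. SS_tot = 54. R^2 = 1 - 33/(54) = 7/18.

7/18


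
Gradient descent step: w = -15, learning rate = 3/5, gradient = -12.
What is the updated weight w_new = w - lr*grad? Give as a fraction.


w_new = -15 - 3/5 * -12 = -15 - -36/5 = -39/5.

-39/5


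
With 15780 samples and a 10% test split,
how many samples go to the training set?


Test set = 15780 * 10% = 1578. Training set = 15780 - 1578 = 14202.

14202


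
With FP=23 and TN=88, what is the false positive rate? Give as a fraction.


FPR = FP / (FP + TN) = 23 / 111 = 23/111.

23/111


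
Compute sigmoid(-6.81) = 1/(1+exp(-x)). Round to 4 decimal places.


sigma(-6.81) = 1/(1+e^(6.81)) = 1/(1+906.870807) = 1/907.870807 = 0.0011.

0.0011


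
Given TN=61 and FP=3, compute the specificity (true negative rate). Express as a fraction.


Specificity = TN / (TN + FP) = 61 / 64 = 61/64.

61/64


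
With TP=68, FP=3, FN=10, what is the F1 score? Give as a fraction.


Precision = 68/71 = 68/71. Recall = 68/78 = 34/39. F1 = 2*P*R/(P+R) = 136/149.

136/149


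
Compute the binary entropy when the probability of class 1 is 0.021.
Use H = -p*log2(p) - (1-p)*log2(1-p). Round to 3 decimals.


H = -0.021*log2(0.021) - 0.979*log2(0.979) = 0.147.

0.147


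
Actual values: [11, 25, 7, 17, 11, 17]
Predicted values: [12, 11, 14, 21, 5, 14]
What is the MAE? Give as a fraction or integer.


MAE = (1/6) * (|11-12|=1 + |25-11|=14 + |7-14|=7 + |17-21|=4 + |11-5|=6 + |17-14|=3). Sum = 35. MAE = 35/6.

35/6


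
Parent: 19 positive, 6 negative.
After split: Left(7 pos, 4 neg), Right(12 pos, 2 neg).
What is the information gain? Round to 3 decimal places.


H(parent) = 0.7950. H(left) = 0.9457, H(right) = 0.5917. Weighted = (11/25)*0.9457 + (14/25)*0.5917 = 0.7475. IG = 0.7950 - 0.7475 = 0.0475, which rounds to 0.048.

0.048


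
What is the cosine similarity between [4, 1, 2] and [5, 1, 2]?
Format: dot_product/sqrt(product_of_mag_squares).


dot = 25. |a|^2 = 21, |b|^2 = 30. cos = 25/sqrt(630).

25/sqrt(630)


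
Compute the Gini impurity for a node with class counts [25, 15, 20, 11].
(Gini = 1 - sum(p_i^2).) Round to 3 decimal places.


Total = 71. Proportions: 25/71, 15/71, 20/71, 11/71. sum(p_i^2) = 0.2720. Gini = 1 - 0.2720 = 0.7280, which rounds to 0.728.

0.728


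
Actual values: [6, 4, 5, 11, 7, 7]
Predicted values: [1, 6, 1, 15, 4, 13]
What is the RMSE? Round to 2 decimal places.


MSE = 17.6667. RMSE = sqrt(17.6667) = 4.20.

4.20


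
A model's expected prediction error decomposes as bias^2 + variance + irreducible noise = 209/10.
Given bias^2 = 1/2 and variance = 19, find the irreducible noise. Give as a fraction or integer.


Total error = bias^2 + variance + irreducible noise. So irreducible noise = 209/10 - 1/2 - 19 = 7/5.

7/5


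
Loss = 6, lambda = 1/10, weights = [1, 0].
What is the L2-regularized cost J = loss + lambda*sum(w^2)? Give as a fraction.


L2 sq norm = sum(w^2) = 1. J = 6 + 1/10 * 1 = 61/10.

61/10


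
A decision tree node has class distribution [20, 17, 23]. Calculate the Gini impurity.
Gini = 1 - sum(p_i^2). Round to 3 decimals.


Total = 60. Proportions: 20/60, 17/60, 23/60. sum(p_i^2) = 0.3383. Gini = 1 - 0.3383 = 0.6617, which rounds to 0.662.

0.662


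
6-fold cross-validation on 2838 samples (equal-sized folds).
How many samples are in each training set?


Each validation fold has 2838/6 = 473 samples. Training set = 2838 - 473 = 2365.

2365


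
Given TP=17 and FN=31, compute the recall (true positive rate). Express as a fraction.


Recall = TP / (TP + FN) = 17 / 48 = 17/48.

17/48


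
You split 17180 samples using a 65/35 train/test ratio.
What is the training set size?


Test set = 17180 * 35% = 6013. Training set = 17180 - 6013 = 11167.

11167


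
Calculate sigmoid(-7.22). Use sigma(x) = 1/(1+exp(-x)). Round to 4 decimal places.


sigma(-7.22) = 1/(1+e^(7.22)) = 1/(1+1366.489061) = 1/1367.489061 = 0.0007.

0.0007


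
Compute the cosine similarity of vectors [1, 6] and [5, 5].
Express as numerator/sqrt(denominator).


dot = 35. |a|^2 = 37, |b|^2 = 50. cos = 35/sqrt(1850).

35/sqrt(1850)


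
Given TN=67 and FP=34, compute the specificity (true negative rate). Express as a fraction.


Specificity = TN / (TN + FP) = 67 / 101 = 67/101.

67/101


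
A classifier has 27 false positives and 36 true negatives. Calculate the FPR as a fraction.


FPR = FP / (FP + TN) = 27 / 63 = 3/7.

3/7


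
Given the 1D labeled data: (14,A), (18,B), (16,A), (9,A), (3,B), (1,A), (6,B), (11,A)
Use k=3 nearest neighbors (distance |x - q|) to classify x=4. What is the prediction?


Distances: |14-4|=10, |18-4|=14, |16-4|=12, |9-4|=5, |3-4|=1, |1-4|=3, |6-4|=2, |11-4|=7. 3 nearest: (3,B), (6,B), (1,A). Counts: {'B': 2, 'A': 1}. Majority class: B.

B


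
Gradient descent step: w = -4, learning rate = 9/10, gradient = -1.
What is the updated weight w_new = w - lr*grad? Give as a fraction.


w_new = -4 - 9/10 * -1 = -4 - -9/10 = -31/10.

-31/10


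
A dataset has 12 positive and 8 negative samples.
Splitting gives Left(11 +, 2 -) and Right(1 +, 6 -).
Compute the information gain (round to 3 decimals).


H(parent) = 0.9710. H(left) = 0.6194, H(right) = 0.5917. Weighted = (13/20)*0.6194 + (7/20)*0.5917 = 0.6097. IG = 0.9710 - 0.6097 = 0.3613, which rounds to 0.361.

0.361


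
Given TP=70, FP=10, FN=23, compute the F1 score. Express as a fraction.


Precision = 70/80 = 7/8. Recall = 70/93 = 70/93. F1 = 2*P*R/(P+R) = 140/173.

140/173


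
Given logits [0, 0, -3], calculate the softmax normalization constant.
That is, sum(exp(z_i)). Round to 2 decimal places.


Denom = e^0=1.0000 + e^0=1.0000 + e^-3=0.0498. Sum = 2.0498, which rounds to 2.05.

2.05


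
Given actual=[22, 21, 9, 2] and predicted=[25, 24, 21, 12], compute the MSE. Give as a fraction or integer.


MSE = (1/4) * ((22-25)^2=9 + (21-24)^2=9 + (9-21)^2=144 + (2-12)^2=100). Sum = 262. MSE = 131/2.

131/2


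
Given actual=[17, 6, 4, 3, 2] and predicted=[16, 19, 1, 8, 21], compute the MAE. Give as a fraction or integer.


MAE = (1/5) * (|17-16|=1 + |6-19|=13 + |4-1|=3 + |3-8|=5 + |2-21|=19). Sum = 41. MAE = 41/5.

41/5


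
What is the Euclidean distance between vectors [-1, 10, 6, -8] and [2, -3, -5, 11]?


d = sqrt(sum of squared differences). (-1-2)^2=9, (10--3)^2=169, (6--5)^2=121, (-8-11)^2=361. Sum = 660.

sqrt(660)


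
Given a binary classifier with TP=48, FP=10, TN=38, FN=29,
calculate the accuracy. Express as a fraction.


Accuracy = (TP + TN) / (TP + TN + FP + FN) = (48 + 38) / 125 = 86/125.

86/125


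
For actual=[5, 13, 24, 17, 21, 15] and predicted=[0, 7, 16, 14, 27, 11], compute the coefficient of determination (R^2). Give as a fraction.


Mean(y) = 95/6. SS_res = 186. SS_tot = 1325/6. R^2 = 1 - 186/(1325/6) = 209/1325.

209/1325


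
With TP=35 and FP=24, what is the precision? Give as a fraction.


Precision = TP / (TP + FP) = 35 / 59 = 35/59.

35/59


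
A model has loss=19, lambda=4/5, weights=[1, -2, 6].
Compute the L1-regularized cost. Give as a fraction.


L1 norm = sum(|w|) = 9. J = 19 + 4/5 * 9 = 131/5.

131/5


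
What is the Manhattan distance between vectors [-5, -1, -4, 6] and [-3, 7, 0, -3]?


d = sum of absolute differences: |-5--3|=2 + |-1-7|=8 + |-4-0|=4 + |6--3|=9 = 23.

23


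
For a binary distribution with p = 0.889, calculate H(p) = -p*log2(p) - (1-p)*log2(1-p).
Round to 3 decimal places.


H = -0.889*log2(0.889) - 0.111*log2(0.111) = 0.503.

0.503


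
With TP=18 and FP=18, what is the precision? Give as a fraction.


Precision = TP / (TP + FP) = 18 / 36 = 1/2.

1/2


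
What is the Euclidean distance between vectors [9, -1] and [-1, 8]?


d = sqrt(sum of squared differences). (9--1)^2=100, (-1-8)^2=81. Sum = 181.

sqrt(181)


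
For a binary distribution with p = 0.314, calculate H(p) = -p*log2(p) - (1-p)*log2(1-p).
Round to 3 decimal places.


H = -0.314*log2(0.314) - 0.686*log2(0.686) = 0.898.

0.898


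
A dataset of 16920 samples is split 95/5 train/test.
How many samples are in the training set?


Test set = 16920 * 5% = 846. Training set = 16920 - 846 = 16074.

16074


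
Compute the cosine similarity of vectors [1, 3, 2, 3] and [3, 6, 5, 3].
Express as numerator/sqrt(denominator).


dot = 40. |a|^2 = 23, |b|^2 = 79. cos = 40/sqrt(1817).

40/sqrt(1817)


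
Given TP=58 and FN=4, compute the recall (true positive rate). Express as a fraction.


Recall = TP / (TP + FN) = 58 / 62 = 29/31.

29/31


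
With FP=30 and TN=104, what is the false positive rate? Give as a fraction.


FPR = FP / (FP + TN) = 30 / 134 = 15/67.

15/67


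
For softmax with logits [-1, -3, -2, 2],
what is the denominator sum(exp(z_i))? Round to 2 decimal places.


Denom = e^-1=0.3679 + e^-3=0.0498 + e^-2=0.1353 + e^2=7.3891. Sum = 7.9421, which rounds to 7.94.

7.94


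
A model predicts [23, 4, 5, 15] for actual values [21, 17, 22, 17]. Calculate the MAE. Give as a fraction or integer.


MAE = (1/4) * (|21-23|=2 + |17-4|=13 + |22-5|=17 + |17-15|=2). Sum = 34. MAE = 17/2.

17/2


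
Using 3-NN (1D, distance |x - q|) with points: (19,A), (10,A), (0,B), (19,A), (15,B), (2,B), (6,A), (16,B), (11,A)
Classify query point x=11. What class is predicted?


Distances: |19-11|=8, |10-11|=1, |0-11|=11, |19-11|=8, |15-11|=4, |2-11|=9, |6-11|=5, |16-11|=5, |11-11|=0. 3 nearest: (11,A), (10,A), (15,B). Counts: {'A': 2, 'B': 1}. Majority class: A.

A


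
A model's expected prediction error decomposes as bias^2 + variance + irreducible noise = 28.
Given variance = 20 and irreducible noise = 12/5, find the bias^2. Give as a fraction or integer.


Total error = bias^2 + variance + irreducible noise. So bias^2 = 28 - 20 - 12/5 = 28/5.

28/5


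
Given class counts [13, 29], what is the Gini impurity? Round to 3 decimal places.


Total = 42. Proportions: 13/42, 29/42. sum(p_i^2) = 0.5726. Gini = 1 - 0.5726 = 0.4274, which rounds to 0.427.

0.427


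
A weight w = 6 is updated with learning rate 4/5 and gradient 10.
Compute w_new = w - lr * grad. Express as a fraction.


w_new = 6 - 4/5 * 10 = 6 - 8 = -2.

-2


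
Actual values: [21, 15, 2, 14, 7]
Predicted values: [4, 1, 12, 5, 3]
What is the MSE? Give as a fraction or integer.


MSE = (1/5) * ((21-4)^2=289 + (15-1)^2=196 + (2-12)^2=100 + (14-5)^2=81 + (7-3)^2=16). Sum = 682. MSE = 682/5.

682/5


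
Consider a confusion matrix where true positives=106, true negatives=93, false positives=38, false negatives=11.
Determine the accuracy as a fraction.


Accuracy = (TP + TN) / (TP + TN + FP + FN) = (106 + 93) / 248 = 199/248.

199/248


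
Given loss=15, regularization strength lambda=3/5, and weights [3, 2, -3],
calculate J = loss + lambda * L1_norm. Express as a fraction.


L1 norm = sum(|w|) = 8. J = 15 + 3/5 * 8 = 99/5.

99/5


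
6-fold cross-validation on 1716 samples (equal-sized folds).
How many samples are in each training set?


Each validation fold has 1716/6 = 286 samples. Training set = 1716 - 286 = 1430.

1430


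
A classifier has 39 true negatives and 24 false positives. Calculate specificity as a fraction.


Specificity = TN / (TN + FP) = 39 / 63 = 13/21.

13/21


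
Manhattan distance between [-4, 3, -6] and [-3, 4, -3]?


d = sum of absolute differences: |-4--3|=1 + |3-4|=1 + |-6--3|=3 = 5.

5


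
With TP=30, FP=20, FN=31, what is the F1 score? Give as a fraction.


Precision = 30/50 = 3/5. Recall = 30/61 = 30/61. F1 = 2*P*R/(P+R) = 20/37.

20/37


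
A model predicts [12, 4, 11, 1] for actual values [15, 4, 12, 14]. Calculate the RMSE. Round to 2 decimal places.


MSE = 44.7500. RMSE = sqrt(44.7500) = 6.69.

6.69


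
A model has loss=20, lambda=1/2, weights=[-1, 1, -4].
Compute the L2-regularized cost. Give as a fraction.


L2 sq norm = sum(w^2) = 18. J = 20 + 1/2 * 18 = 29.

29


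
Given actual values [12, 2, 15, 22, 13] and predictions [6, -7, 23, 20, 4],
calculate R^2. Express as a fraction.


Mean(y) = 64/5. SS_res = 266. SS_tot = 1034/5. R^2 = 1 - 266/(1034/5) = -148/517.

-148/517


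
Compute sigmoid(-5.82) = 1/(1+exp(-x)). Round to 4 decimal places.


sigma(-5.82) = 1/(1+e^(5.82)) = 1/(1+336.972054) = 1/337.972054 = 0.0030.

0.0030


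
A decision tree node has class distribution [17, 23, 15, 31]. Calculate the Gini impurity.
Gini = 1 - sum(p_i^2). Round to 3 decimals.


Total = 86. Proportions: 17/86, 23/86, 15/86, 31/86. sum(p_i^2) = 0.2710. Gini = 1 - 0.2710 = 0.7290, which rounds to 0.729.

0.729


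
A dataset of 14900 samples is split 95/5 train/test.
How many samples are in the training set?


Test set = 14900 * 5% = 745. Training set = 14900 - 745 = 14155.

14155


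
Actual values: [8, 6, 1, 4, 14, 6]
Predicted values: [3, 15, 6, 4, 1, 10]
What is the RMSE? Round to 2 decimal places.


MSE = 52.6667. RMSE = sqrt(52.6667) = 7.26.

7.26


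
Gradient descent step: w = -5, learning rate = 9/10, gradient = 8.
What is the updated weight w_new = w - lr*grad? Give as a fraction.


w_new = -5 - 9/10 * 8 = -5 - 36/5 = -61/5.

-61/5


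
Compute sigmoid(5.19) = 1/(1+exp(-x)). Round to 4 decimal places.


sigma(5.19) = 1/(1+e^(-5.19)) = 1/(1+0.005572) = 1/1.005572 = 0.9945.

0.9945


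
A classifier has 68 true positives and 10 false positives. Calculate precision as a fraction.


Precision = TP / (TP + FP) = 68 / 78 = 34/39.

34/39


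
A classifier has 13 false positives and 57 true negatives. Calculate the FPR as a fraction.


FPR = FP / (FP + TN) = 13 / 70 = 13/70.

13/70


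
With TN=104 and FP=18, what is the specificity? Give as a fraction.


Specificity = TN / (TN + FP) = 104 / 122 = 52/61.

52/61


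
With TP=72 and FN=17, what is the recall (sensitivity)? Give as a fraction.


Recall = TP / (TP + FN) = 72 / 89 = 72/89.

72/89


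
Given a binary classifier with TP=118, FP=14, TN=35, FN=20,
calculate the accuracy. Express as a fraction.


Accuracy = (TP + TN) / (TP + TN + FP + FN) = (118 + 35) / 187 = 9/11.

9/11


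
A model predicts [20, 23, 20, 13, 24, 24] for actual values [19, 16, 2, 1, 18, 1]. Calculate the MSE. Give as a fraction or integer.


MSE = (1/6) * ((19-20)^2=1 + (16-23)^2=49 + (2-20)^2=324 + (1-13)^2=144 + (18-24)^2=36 + (1-24)^2=529). Sum = 1083. MSE = 361/2.

361/2


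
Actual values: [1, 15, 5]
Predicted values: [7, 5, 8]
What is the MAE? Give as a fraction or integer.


MAE = (1/3) * (|1-7|=6 + |15-5|=10 + |5-8|=3). Sum = 19. MAE = 19/3.

19/3


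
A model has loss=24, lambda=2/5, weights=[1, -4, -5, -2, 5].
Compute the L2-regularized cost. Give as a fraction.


L2 sq norm = sum(w^2) = 71. J = 24 + 2/5 * 71 = 262/5.

262/5


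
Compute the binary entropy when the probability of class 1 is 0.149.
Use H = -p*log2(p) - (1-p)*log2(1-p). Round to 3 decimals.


H = -0.149*log2(0.149) - 0.851*log2(0.851) = 0.607.

0.607


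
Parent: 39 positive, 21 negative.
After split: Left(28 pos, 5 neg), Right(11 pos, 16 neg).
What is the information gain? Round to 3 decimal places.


H(parent) = 0.9341. H(left) = 0.6136, H(right) = 0.9751. Weighted = (33/60)*0.6136 + (27/60)*0.9751 = 0.7763. IG = 0.9341 - 0.7763 = 0.1578, which rounds to 0.158.

0.158


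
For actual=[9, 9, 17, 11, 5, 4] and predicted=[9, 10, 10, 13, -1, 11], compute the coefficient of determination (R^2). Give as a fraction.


Mean(y) = 55/6. SS_res = 139. SS_tot = 653/6. R^2 = 1 - 139/(653/6) = -181/653.

-181/653


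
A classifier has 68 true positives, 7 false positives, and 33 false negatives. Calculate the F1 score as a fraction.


Precision = 68/75 = 68/75. Recall = 68/101 = 68/101. F1 = 2*P*R/(P+R) = 17/22.

17/22


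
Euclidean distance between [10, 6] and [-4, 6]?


d = sqrt(sum of squared differences). (10--4)^2=196, (6-6)^2=0. Sum = 196.

14


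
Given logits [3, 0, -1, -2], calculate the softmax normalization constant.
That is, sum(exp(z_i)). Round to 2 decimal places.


Denom = e^3=20.0855 + e^0=1.0000 + e^-1=0.3679 + e^-2=0.1353. Sum = 21.5887, which rounds to 21.59.

21.59


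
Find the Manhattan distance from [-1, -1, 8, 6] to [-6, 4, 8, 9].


d = sum of absolute differences: |-1--6|=5 + |-1-4|=5 + |8-8|=0 + |6-9|=3 = 13.

13


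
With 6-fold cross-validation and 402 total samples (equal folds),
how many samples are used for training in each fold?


Each validation fold has 402/6 = 67 samples. Training set = 402 - 67 = 335.

335


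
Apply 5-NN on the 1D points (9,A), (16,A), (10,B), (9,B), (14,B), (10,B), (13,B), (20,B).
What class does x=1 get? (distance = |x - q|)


Distances: |9-1|=8, |16-1|=15, |10-1|=9, |9-1|=8, |14-1|=13, |10-1|=9, |13-1|=12, |20-1|=19. 5 nearest: (9,A), (9,B), (10,B), (10,B), (13,B). Counts: {'A': 1, 'B': 4}. Majority class: B.

B


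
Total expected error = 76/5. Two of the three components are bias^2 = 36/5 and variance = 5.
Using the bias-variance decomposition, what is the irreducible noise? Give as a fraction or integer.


Total error = bias^2 + variance + irreducible noise. So irreducible noise = 76/5 - 36/5 - 5 = 3.

3


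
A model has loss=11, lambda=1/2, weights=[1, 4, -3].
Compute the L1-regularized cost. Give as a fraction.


L1 norm = sum(|w|) = 8. J = 11 + 1/2 * 8 = 15.

15


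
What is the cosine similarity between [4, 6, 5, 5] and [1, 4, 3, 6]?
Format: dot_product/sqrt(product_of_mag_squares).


dot = 73. |a|^2 = 102, |b|^2 = 62. cos = 73/sqrt(6324).

73/sqrt(6324)


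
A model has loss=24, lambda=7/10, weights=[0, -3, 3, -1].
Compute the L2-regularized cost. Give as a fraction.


L2 sq norm = sum(w^2) = 19. J = 24 + 7/10 * 19 = 373/10.

373/10


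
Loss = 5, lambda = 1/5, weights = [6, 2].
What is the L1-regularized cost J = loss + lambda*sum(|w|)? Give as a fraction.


L1 norm = sum(|w|) = 8. J = 5 + 1/5 * 8 = 33/5.

33/5


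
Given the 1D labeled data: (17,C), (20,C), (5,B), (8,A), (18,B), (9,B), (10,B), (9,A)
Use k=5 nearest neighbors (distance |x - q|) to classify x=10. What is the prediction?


Distances: |17-10|=7, |20-10|=10, |5-10|=5, |8-10|=2, |18-10|=8, |9-10|=1, |10-10|=0, |9-10|=1. 5 nearest: (10,B), (9,A), (9,B), (8,A), (5,B). Counts: {'B': 3, 'A': 2}. Majority class: B.

B


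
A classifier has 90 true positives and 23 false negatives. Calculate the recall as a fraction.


Recall = TP / (TP + FN) = 90 / 113 = 90/113.

90/113


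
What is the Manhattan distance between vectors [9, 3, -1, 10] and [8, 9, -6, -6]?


d = sum of absolute differences: |9-8|=1 + |3-9|=6 + |-1--6|=5 + |10--6|=16 = 28.

28


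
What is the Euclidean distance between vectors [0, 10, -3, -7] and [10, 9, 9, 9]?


d = sqrt(sum of squared differences). (0-10)^2=100, (10-9)^2=1, (-3-9)^2=144, (-7-9)^2=256. Sum = 501.

sqrt(501)


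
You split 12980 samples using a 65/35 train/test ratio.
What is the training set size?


Test set = 12980 * 35% = 4543. Training set = 12980 - 4543 = 8437.

8437


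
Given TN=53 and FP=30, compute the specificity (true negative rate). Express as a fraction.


Specificity = TN / (TN + FP) = 53 / 83 = 53/83.

53/83


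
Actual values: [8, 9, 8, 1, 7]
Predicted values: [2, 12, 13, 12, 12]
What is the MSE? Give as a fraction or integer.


MSE = (1/5) * ((8-2)^2=36 + (9-12)^2=9 + (8-13)^2=25 + (1-12)^2=121 + (7-12)^2=25). Sum = 216. MSE = 216/5.

216/5


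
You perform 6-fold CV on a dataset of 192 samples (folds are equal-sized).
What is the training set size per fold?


Each validation fold has 192/6 = 32 samples. Training set = 192 - 32 = 160.

160


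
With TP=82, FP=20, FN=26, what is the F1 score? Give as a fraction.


Precision = 82/102 = 41/51. Recall = 82/108 = 41/54. F1 = 2*P*R/(P+R) = 82/105.

82/105


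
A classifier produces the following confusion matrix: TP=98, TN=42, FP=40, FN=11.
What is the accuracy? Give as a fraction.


Accuracy = (TP + TN) / (TP + TN + FP + FN) = (98 + 42) / 191 = 140/191.

140/191


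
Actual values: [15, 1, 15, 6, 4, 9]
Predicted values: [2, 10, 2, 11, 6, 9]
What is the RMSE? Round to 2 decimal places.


MSE = 74.6667. RMSE = sqrt(74.6667) = 8.64.

8.64


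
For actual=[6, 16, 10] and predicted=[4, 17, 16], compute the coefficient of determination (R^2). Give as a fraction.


Mean(y) = 32/3. SS_res = 41. SS_tot = 152/3. R^2 = 1 - 41/(152/3) = 29/152.

29/152


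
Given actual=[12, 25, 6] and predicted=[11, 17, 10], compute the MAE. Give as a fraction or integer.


MAE = (1/3) * (|12-11|=1 + |25-17|=8 + |6-10|=4). Sum = 13. MAE = 13/3.

13/3


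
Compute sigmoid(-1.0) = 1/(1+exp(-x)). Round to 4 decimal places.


sigma(-1.0) = 1/(1+e^(1.0)) = 1/(1+2.718282) = 1/3.718282 = 0.2689.

0.2689


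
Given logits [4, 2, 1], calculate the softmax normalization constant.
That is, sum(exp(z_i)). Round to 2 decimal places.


Denom = e^4=54.5982 + e^2=7.3891 + e^1=2.7183. Sum = 64.7056, which rounds to 64.71.

64.71


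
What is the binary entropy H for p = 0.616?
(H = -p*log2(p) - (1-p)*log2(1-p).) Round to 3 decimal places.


H = -0.616*log2(0.616) - 0.384*log2(0.384) = 0.961.

0.961


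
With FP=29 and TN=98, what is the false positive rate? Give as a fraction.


FPR = FP / (FP + TN) = 29 / 127 = 29/127.

29/127


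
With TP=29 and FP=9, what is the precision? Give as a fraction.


Precision = TP / (TP + FP) = 29 / 38 = 29/38.

29/38


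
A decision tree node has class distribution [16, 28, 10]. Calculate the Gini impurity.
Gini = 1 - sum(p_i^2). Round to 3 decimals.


Total = 54. Proportions: 16/54, 28/54, 10/54. sum(p_i^2) = 0.3909. Gini = 1 - 0.3909 = 0.6091, which rounds to 0.609.

0.609


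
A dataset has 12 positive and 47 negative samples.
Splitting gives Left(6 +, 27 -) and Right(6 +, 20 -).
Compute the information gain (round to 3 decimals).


H(parent) = 0.7287. H(left) = 0.6840, H(right) = 0.7793. Weighted = (33/59)*0.6840 + (26/59)*0.7793 = 0.7260. IG = 0.7287 - 0.7260 = 0.0027, which rounds to 0.003.

0.003


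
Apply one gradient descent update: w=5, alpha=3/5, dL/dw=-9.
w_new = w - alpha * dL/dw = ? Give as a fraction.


w_new = 5 - 3/5 * -9 = 5 - -27/5 = 52/5.

52/5


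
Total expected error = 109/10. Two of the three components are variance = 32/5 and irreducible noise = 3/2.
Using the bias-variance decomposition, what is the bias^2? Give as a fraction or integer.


Total error = bias^2 + variance + irreducible noise. So bias^2 = 109/10 - 32/5 - 3/2 = 3.

3


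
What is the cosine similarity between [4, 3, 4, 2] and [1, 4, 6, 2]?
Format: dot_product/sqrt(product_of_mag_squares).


dot = 44. |a|^2 = 45, |b|^2 = 57. cos = 44/sqrt(2565).

44/sqrt(2565)


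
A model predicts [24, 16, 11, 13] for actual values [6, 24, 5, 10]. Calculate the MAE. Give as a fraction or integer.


MAE = (1/4) * (|6-24|=18 + |24-16|=8 + |5-11|=6 + |10-13|=3). Sum = 35. MAE = 35/4.

35/4


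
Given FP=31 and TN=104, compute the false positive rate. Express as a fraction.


FPR = FP / (FP + TN) = 31 / 135 = 31/135.

31/135


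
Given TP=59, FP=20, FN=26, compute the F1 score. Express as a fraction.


Precision = 59/79 = 59/79. Recall = 59/85 = 59/85. F1 = 2*P*R/(P+R) = 59/82.

59/82


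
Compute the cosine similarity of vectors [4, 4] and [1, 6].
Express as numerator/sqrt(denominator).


dot = 28. |a|^2 = 32, |b|^2 = 37. cos = 28/sqrt(1184).

28/sqrt(1184)


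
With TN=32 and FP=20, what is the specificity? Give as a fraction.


Specificity = TN / (TN + FP) = 32 / 52 = 8/13.

8/13


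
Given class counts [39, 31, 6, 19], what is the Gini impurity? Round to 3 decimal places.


Total = 95. Proportions: 39/95, 31/95, 6/95, 19/95. sum(p_i^2) = 0.3190. Gini = 1 - 0.3190 = 0.6810, which rounds to 0.681.

0.681


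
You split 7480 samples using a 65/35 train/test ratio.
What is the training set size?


Test set = 7480 * 35% = 2618. Training set = 7480 - 2618 = 4862.

4862


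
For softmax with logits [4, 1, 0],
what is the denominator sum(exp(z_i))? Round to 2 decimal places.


Denom = e^4=54.5982 + e^1=2.7183 + e^0=1.0000. Sum = 58.3165, which rounds to 58.32.

58.32


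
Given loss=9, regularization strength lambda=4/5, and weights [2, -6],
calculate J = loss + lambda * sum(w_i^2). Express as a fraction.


L2 sq norm = sum(w^2) = 40. J = 9 + 4/5 * 40 = 41.

41


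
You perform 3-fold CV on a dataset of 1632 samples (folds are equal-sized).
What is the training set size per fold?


Each validation fold has 1632/3 = 544 samples. Training set = 1632 - 544 = 1088.

1088


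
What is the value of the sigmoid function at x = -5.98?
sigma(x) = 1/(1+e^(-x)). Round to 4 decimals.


sigma(-5.98) = 1/(1+e^(5.98)) = 1/(1+395.440368) = 1/396.440368 = 0.0025.

0.0025


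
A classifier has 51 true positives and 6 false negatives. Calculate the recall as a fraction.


Recall = TP / (TP + FN) = 51 / 57 = 17/19.

17/19


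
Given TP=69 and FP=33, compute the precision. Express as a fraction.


Precision = TP / (TP + FP) = 69 / 102 = 23/34.

23/34


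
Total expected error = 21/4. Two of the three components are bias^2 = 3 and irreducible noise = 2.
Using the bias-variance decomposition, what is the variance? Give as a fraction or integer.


Total error = bias^2 + variance + irreducible noise. So variance = 21/4 - 3 - 2 = 1/4.

1/4


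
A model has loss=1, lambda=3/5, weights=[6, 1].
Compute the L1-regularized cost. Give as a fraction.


L1 norm = sum(|w|) = 7. J = 1 + 3/5 * 7 = 26/5.

26/5


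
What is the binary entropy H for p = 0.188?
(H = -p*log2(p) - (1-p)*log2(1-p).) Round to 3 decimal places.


H = -0.188*log2(0.188) - 0.812*log2(0.812) = 0.697.

0.697


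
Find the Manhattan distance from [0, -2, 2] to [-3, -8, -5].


d = sum of absolute differences: |0--3|=3 + |-2--8|=6 + |2--5|=7 = 16.

16


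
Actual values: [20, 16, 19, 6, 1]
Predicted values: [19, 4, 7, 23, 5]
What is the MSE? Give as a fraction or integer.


MSE = (1/5) * ((20-19)^2=1 + (16-4)^2=144 + (19-7)^2=144 + (6-23)^2=289 + (1-5)^2=16). Sum = 594. MSE = 594/5.

594/5


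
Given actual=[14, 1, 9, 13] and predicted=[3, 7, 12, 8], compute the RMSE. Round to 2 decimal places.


MSE = 47.7500. RMSE = sqrt(47.7500) = 6.91.

6.91


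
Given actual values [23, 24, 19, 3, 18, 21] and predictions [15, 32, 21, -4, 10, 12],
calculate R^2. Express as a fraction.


Mean(y) = 18. SS_res = 326. SS_tot = 296. R^2 = 1 - 326/(296) = -15/148.

-15/148


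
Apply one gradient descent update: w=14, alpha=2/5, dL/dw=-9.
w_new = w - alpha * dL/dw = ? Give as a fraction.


w_new = 14 - 2/5 * -9 = 14 - -18/5 = 88/5.

88/5


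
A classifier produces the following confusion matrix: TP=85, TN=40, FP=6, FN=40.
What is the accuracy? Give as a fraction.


Accuracy = (TP + TN) / (TP + TN + FP + FN) = (85 + 40) / 171 = 125/171.

125/171


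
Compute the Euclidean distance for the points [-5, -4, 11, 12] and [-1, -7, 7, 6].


d = sqrt(sum of squared differences). (-5--1)^2=16, (-4--7)^2=9, (11-7)^2=16, (12-6)^2=36. Sum = 77.

sqrt(77)


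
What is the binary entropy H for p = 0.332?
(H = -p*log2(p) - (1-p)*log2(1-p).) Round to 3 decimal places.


H = -0.332*log2(0.332) - 0.668*log2(0.668) = 0.917.

0.917


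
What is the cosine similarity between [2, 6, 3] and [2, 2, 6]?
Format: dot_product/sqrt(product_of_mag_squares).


dot = 34. |a|^2 = 49, |b|^2 = 44. cos = 34/sqrt(2156).

34/sqrt(2156)


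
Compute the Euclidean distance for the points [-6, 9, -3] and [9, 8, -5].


d = sqrt(sum of squared differences). (-6-9)^2=225, (9-8)^2=1, (-3--5)^2=4. Sum = 230.

sqrt(230)


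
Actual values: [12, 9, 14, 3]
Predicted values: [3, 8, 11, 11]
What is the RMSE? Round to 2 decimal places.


MSE = 38.7500. RMSE = sqrt(38.7500) = 6.22.

6.22


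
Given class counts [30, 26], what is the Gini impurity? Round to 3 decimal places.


Total = 56. Proportions: 30/56, 26/56. sum(p_i^2) = 0.5026. Gini = 1 - 0.5026 = 0.4974, which rounds to 0.497.

0.497


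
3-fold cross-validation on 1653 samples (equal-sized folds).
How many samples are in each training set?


Each validation fold has 1653/3 = 551 samples. Training set = 1653 - 551 = 1102.

1102


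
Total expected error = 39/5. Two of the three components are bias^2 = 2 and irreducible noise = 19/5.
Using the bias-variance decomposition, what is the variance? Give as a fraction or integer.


Total error = bias^2 + variance + irreducible noise. So variance = 39/5 - 2 - 19/5 = 2.

2


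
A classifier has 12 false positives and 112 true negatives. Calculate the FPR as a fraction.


FPR = FP / (FP + TN) = 12 / 124 = 3/31.

3/31


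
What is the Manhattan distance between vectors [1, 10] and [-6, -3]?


d = sum of absolute differences: |1--6|=7 + |10--3|=13 = 20.

20


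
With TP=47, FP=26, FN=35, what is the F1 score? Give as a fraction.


Precision = 47/73 = 47/73. Recall = 47/82 = 47/82. F1 = 2*P*R/(P+R) = 94/155.

94/155


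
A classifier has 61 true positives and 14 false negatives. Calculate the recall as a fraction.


Recall = TP / (TP + FN) = 61 / 75 = 61/75.

61/75
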